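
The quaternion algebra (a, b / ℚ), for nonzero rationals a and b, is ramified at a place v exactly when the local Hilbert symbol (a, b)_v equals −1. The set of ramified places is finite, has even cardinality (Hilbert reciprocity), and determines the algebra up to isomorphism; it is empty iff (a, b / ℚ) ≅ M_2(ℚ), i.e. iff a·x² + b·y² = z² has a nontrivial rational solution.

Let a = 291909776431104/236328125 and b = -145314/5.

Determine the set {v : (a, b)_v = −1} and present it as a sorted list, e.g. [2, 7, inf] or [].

[3, 23]

(a, b) ≡ (30, -8970) mod (ℚ^×)²; places V = {2, 3, 5, 11, 13, 23, ∞}.
(a,b)_3: α=13, u≡1; β=5, v≡1 (mod 3); (1|3)=+1, (1|3)=+1; sign (−1)^1·+1^5·+1^13 = -1.
(a,b)_5: α=-9, u≡4; β=-1, v≡1 (mod 5); (4|5)=+1, (1|5)=+1; sign (−1)^0·+1^-1·+1^-9 = +1.
(a,b)_13: α=2, u≡1; β=1, v≡3 (mod 13); (1|13)=+1, (3|13)=+1; sign (−1)^0·+1^1·+1^2 = +1.
(a,b)_2: α=11, β=1; u≡7, v≡3 (mod 8); ε(u)ε(v)=1·1, αω(v)=11·1, βω(u)=1·0; sum ≡ 0  ⇒  +1.
(a,b)_∞: sgn(30)=+, sgn(-8970)=−, so +1.
(a,b)_23: α=2, u≡22; β=1, v≡6 (mod 23); (22|23)=-1, (6|23)=+1; sign (−1)^0·-1^1·+1^2 = -1.
(a,b)_11: α=-2, u≡2; β=0, v≡8 (mod 11); (2|11)=-1, (8|11)=-1; sign (−1)^0·-1^0·-1^-2 = +1.
(30, -8970 / ℚ) ramifies at {3, 23}: a division algebra.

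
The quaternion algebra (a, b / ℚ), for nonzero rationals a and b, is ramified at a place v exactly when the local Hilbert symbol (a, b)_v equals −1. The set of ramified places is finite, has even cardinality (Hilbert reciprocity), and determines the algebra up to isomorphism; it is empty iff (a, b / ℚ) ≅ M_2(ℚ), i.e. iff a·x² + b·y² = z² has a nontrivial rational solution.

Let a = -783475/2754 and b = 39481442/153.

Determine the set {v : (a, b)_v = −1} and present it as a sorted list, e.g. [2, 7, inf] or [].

[2, 7]

(a, b) ≡ (-8806, 3971506) mod (ℚ^×)²; places V = {2, 3, 5, 7, 11, 13, 17, 37, 41, ∞}.
(a,b)_11: α=2, u≡1; β=1, v≡1 (mod 11); (1|11)=+1, (1|11)=+1; sign (−1)^0·+1^1·+1^2 = +1.
(a,b)_2: α=-1, β=1; u≡5, v≡1 (mod 8); ε(u)ε(v)=0·0, αω(v)=-1·0, βω(u)=1·1; sum ≡ 1  ⇒  -1.
(a,b)_5: α=2, u≡4; β=0, v≡4 (mod 5); (4|5)=+1, (4|5)=+1; sign (−1)^0·+1^0·+1^2 = +1.
(a,b)_3: α=-4, u≡2; β=-2, v≡1 (mod 3); (2|3)=-1, (1|3)=+1; sign (−1)^0·-1^-2·+1^-4 = +1.
(a,b)_13: α=0, u≡2; β=2, v≡6 (mod 13); (2|13)=-1, (6|13)=-1; sign (−1)^0·-1^2·-1^0 = +1.
(a,b)_37: α=1, u≡34; β=1, v≡12 (mod 37); (34|37)=+1, (12|37)=+1; sign (−1)^0·+1^1·+1^1 = +1.
(a,b)_41: α=0, u≡5; β=1, v≡34 (mod 41); (5|41)=+1, (34|41)=-1; sign (−1)^0·+1^1·-1^0 = +1.
(a,b)_∞: sgn(-8806)=−, sgn(3971506)=+, so +1.
(a,b)_17: α=-1, u≡8; β=-1, v≡9 (mod 17); (8|17)=+1, (9|17)=+1; sign (−1)^0·+1^-1·+1^-1 = +1.
(a,b)_7: α=1, u≡4; β=1, v≡2 (mod 7); (4|7)=+1, (2|7)=+1; sign (−1)^1·+1^1·+1^1 = -1.
(-8806, 3971506 / ℚ) ramifies at {2, 7}: a division algebra.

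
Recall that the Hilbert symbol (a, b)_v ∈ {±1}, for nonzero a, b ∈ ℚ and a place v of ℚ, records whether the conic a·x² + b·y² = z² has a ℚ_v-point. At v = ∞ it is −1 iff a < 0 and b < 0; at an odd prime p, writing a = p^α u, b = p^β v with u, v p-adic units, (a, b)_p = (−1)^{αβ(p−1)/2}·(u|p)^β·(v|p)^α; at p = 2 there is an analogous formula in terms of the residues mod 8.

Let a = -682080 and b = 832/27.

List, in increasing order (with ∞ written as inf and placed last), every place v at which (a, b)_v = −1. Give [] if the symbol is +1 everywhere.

[3, 29]

Mod squares: a ≡ -870, b ≡ 39. Check v ∈ {∞, 2, 3, 5, 7, 13, 29}.
v=∞: -870 < 0 and 39 > 0  ⇒  (a,b)_∞ = +1.
v=7: a=7^2·(≡3), b=7^0·(≡1) mod 7; (3|7)=-1, (1|7)=+1; (−1)^{2·0·3}·(-1)^0·(+1)^2 = +1.
v=2: v_2(a)=5, v_2(b)=6; units ≡ 5, 7 (mod 8); ε·ε+αω+βω = 0·1+5·0+6·1 ≡ 0  ⇒  (a,b)_2 = +1.
v=29: a=29^1·(≡28), b=29^0·(≡19) mod 29; (28|29)=+1, (19|29)=-1; (−1)^{1·0·14}·(+1)^0·(-1)^1 = -1.
v=5: a=5^1·(≡4), b=5^0·(≡1) mod 5; (4|5)=+1, (1|5)=+1; (−1)^{1·0·2}·(+1)^0·(+1)^1 = +1.
v=3: a=3^1·(≡1), b=3^-3·(≡1) mod 3; (1|3)=+1, (1|3)=+1; (−1)^{1·-3·1}·(+1)^-3·(+1)^1 = -1.
v=13: a=13^0·(≡4), b=13^1·(≡12) mod 13; (4|13)=+1, (12|13)=+1; (−1)^{0·1·6}·(+1)^1·(+1)^0 = +1.
(-870, 39 / ℚ) ramifies at {3, 29}: a division algebra.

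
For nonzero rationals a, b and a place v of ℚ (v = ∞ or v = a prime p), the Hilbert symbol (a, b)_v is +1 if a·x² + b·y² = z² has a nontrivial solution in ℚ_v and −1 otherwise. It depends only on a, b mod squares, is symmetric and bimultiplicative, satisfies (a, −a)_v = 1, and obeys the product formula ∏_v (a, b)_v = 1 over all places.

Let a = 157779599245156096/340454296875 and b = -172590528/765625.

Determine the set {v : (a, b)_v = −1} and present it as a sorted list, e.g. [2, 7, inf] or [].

(a, b) ≡ (1173, -22287) mod (ℚ^×)²; places V = {2, 3, 5, 7, 11, 13, 17, 19, 23, ∞}.
(a,b)_19: α=2, u≡2; β=1, v≡17 (mod 19); (2|19)=-1, (17|19)=+1; sign (−1)^0·-1^1·+1^2 = -1.
(a,b)_∞: sgn(1173)=+, sgn(-22287)=−, so +1.
(a,b)_17: α=3, u≡15; β=1, v≡13 (mod 17); (15|17)=+1, (13|17)=+1; sign (−1)^0·+1^1·+1^3 = +1.
(a,b)_11: α=-2, u≡7; β=2, v≡8 (mod 11); (7|11)=-1, (8|11)=-1; sign (−1)^0·-1^2·-1^-2 = +1.
(a,b)_3: α=-1, u≡1; β=1, v≡2 (mod 3); (1|3)=+1, (2|3)=-1; sign (−1)^1·+1^1·-1^-1 = +1.
(a,b)_7: α=-4, u≡4; β=-2, v≡2 (mod 7); (4|7)=+1, (2|7)=+1; sign (−1)^0·+1^-2·+1^-4 = +1.
(a,b)_23: α=3, u≡20; β=1, v≡21 (mod 23); (20|23)=-1, (21|23)=-1; sign (−1)^1·-1^1·-1^3 = -1.
(a,b)_5: α=-8, u≡2; β=-6, v≡3 (mod 5); (2|5)=-1, (3|5)=-1; sign (−1)^0·-1^-6·-1^-8 = +1.
(a,b)_13: α=4, u≡3; β=0, v≡11 (mod 13); (3|13)=+1, (11|13)=-1; sign (−1)^0·+1^0·-1^4 = +1.
(a,b)_2: α=8, β=6; u≡5, v≡1 (mod 8); ε(u)ε(v)=0·0, αω(v)=8·0, βω(u)=6·1; sum ≡ 0  ⇒  +1.
(1173, -22287 / ℚ) ramifies at {19, 23}: a division algebra.

[19, 23]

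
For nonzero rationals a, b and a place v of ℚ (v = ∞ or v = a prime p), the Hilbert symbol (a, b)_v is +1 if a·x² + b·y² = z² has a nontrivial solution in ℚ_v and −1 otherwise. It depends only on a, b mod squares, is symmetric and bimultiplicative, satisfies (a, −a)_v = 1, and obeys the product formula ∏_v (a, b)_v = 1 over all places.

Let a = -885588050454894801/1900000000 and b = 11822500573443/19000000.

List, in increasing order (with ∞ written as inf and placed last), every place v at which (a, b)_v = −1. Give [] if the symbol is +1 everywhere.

(a, b) ≡ (-6799891, 817) mod (ℚ^×)²; places V = {2, 3, 5, 7, 19, 29, 41, 43, ∞}.
(a,b)_41: α=3, u≡7; β=2, v≡7 (mod 41); (7|41)=-1, (7|41)=-1; sign (−1)^0·-1^2·-1^3 = -1.
(a,b)_19: α=-1, u≡12; β=-1, v≡6 (mod 19); (12|19)=-1, (6|19)=+1; sign (−1)^1·-1^-1·+1^-1 = +1.
(a,b)_7: α=5, u≡5; β=4, v≡5 (mod 7); (5|7)=-1, (5|7)=-1; sign (−1)^0·-1^4·-1^5 = -1.
(a,b)_43: α=1, u≡31; β=1, v≡39 (mod 43); (31|43)=+1, (39|43)=-1; sign (−1)^1·+1^1·-1^1 = +1.
(a,b)_2: α=-8, β=-6; u≡5, v≡1 (mod 8); ε(u)ε(v)=0·0, αω(v)=-8·0, βω(u)=-6·1; sum ≡ 0  ⇒  +1.
(a,b)_29: α=3, u≡2; β=2, v≡16 (mod 29); (2|29)=-1, (16|29)=+1; sign (−1)^0·-1^2·+1^3 = +1.
(a,b)_5: α=-8, u≡1; β=-6, v≡3 (mod 5); (1|5)=+1, (3|5)=-1; sign (−1)^0·+1^-6·-1^-8 = +1.
(a,b)_3: α=6, u≡2; β=4, v≡1 (mod 3); (2|3)=-1, (1|3)=+1; sign (−1)^0·-1^4·+1^6 = +1.
(a,b)_∞: sgn(-6799891)=−, sgn(817)=+, so +1.
|Ram(-6799891, 817)| = 2, even; anisotropic at {7, 41}.

[7, 41]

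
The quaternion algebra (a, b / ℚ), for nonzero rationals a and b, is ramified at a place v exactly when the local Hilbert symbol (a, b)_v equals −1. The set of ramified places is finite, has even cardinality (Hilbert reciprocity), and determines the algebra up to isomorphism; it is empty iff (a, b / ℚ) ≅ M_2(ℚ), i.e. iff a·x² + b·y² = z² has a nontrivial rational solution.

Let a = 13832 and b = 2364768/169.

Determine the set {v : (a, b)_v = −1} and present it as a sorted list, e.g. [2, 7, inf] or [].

[2, 3, 7, 17]

Mod squares: a ≡ 3458, b ≡ 16422. Check v ∈ {∞, 2, 3, 7, 13, 17, 19, 23}.
v=19: a=19^1·(≡6), b=19^0·(≡5) mod 19; (6|19)=+1, (5|19)=+1; (−1)^{1·0·9}·(+1)^0·(+1)^1 = +1.
v=3: a=3^0·(≡2), b=3^3·(≡2) mod 3; (2|3)=-1, (2|3)=-1; (−1)^{0·3·1}·(-1)^3·(-1)^0 = -1.
v=23: a=23^0·(≡9), b=23^1·(≡18) mod 23; (9|23)=+1, (18|23)=+1; (−1)^{0·1·11}·(+1)^1·(+1)^0 = +1.
v=∞: 3458 > 0 and 16422 > 0  ⇒  (a,b)_∞ = +1.
v=17: a=17^0·(≡11), b=17^1·(≡7) mod 17; (11|17)=-1, (7|17)=-1; (−1)^{0·1·8}·(-1)^1·(-1)^0 = -1.
v=2: v_2(a)=3, v_2(b)=5; units ≡ 1, 3 (mod 8); ε·ε+αω+βω = 0·1+3·1+5·0 ≡ 1  ⇒  (a,b)_2 = -1.
v=13: a=13^1·(≡11), b=13^-2·(≡3) mod 13; (11|13)=-1, (3|13)=+1; (−1)^{1·-2·6}·(-1)^-2·(+1)^1 = +1.
v=7: a=7^1·(≡2), b=7^1·(≡4) mod 7; (2|7)=+1, (4|7)=+1; (−1)^{1·1·3}·(+1)^1·(+1)^1 = -1.
(3458, 16422 / ℚ) ramifies at {2, 3, 7, 17}: a division algebra.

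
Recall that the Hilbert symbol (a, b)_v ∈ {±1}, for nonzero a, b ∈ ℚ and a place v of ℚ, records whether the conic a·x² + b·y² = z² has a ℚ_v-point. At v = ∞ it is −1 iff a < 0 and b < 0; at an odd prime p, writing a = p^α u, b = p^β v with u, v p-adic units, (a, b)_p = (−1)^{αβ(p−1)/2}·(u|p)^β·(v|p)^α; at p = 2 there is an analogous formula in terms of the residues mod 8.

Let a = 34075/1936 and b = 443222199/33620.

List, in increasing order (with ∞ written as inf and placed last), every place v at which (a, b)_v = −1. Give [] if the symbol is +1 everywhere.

Mod squares: a ≡ 1363, b ≡ 11395. Check v ∈ {∞, 2, 3, 5, 7, 11, 29, 41, 43, 47, 53}.
v=11: a=11^-2·(≡6), b=11^0·(≡6) mod 11; (6|11)=-1, (6|11)=-1; (−1)^{-2·0·5}·(-1)^0·(-1)^-2 = +1.
v=53: a=53^0·(≡15), b=53^1·(≡22) mod 53; (15|53)=+1, (22|53)=-1; (−1)^{0·1·26}·(+1)^1·(-1)^0 = +1.
v=2: v_2(a)=-4, v_2(b)=-2; units ≡ 3, 3 (mod 8); ε·ε+αω+βω = 1·1+-4·1+-2·1 ≡ 1  ⇒  (a,b)_2 = -1.
v=7: a=7^0·(≡5), b=7^4·(≡5) mod 7; (5|7)=-1, (5|7)=-1; (−1)^{0·4·3}·(-1)^4·(-1)^0 = +1.
v=43: a=43^0·(≡19), b=43^1·(≡42) mod 43; (19|43)=-1, (42|43)=-1; (−1)^{0·1·21}·(-1)^1·(-1)^0 = -1.
v=3: a=3^0·(≡1), b=3^4·(≡1) mod 3; (1|3)=+1, (1|3)=+1; (−1)^{0·4·1}·(+1)^4·(+1)^0 = +1.
v=5: a=5^2·(≡3), b=5^-1·(≡1) mod 5; (3|5)=-1, (1|5)=+1; (−1)^{2·-1·2}·(-1)^-1·(+1)^2 = -1.
v=29: a=29^1·(≡2), b=29^0·(≡10) mod 29; (2|29)=-1, (10|29)=-1; (−1)^{1·0·14}·(-1)^0·(-1)^1 = -1.
v=∞: 1363 > 0 and 11395 > 0  ⇒  (a,b)_∞ = +1.
v=41: a=41^0·(≡5), b=41^-2·(≡38) mod 41; (5|41)=+1, (38|41)=-1; (−1)^{0·-2·20}·(+1)^-2·(-1)^0 = +1.
v=47: a=47^1·(≡44), b=47^0·(≡8) mod 47; (44|47)=-1, (8|47)=+1; (−1)^{1·0·23}·(-1)^0·(+1)^1 = +1.
Ram(1363, 11395) = {2, 5, 29, 43}; no ℚ_2-point on the conic.

[2, 5, 29, 43]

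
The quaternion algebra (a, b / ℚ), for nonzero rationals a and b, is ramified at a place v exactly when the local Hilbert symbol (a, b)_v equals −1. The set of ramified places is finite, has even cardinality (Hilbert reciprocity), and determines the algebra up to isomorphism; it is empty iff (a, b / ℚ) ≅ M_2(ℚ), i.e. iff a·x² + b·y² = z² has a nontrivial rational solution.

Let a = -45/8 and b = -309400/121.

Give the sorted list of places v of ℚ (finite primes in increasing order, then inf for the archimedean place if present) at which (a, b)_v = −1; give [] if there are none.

[17, inf]

Mod squares: a ≡ -10, b ≡ -3094. Check v ∈ {∞, 2, 3, 5, 7, 11, 13, 17}.
v=17: a=17^0·(≡5), b=17^1·(≡12) mod 17; (5|17)=-1, (12|17)=-1; (−1)^{0·1·8}·(-1)^1·(-1)^0 = -1.
v=2: v_2(a)=-3, v_2(b)=3; units ≡ 3, 5 (mod 8); ε·ε+αω+βω = 1·0+-3·1+3·1 ≡ 0  ⇒  (a,b)_2 = +1.
v=13: a=13^0·(≡9), b=13^1·(≡4) mod 13; (9|13)=+1, (4|13)=+1; (−1)^{0·1·6}·(+1)^1·(+1)^0 = +1.
v=3: a=3^2·(≡2), b=3^0·(≡2) mod 3; (2|3)=-1, (2|3)=-1; (−1)^{2·0·1}·(-1)^0·(-1)^2 = +1.
v=11: a=11^0·(≡4), b=11^-2·(≡8) mod 11; (4|11)=+1, (8|11)=-1; (−1)^{0·-2·5}·(+1)^-2·(-1)^0 = +1.
v=5: a=5^1·(≡2), b=5^2·(≡4) mod 5; (2|5)=-1, (4|5)=+1; (−1)^{1·2·2}·(-1)^2·(+1)^1 = +1.
v=∞: -10 < 0 and -3094 < 0  ⇒  (a,b)_∞ = -1.
v=7: a=7^0·(≡4), b=7^1·(≡6) mod 7; (4|7)=+1, (6|7)=-1; (−1)^{0·1·3}·(+1)^1·(-1)^0 = +1.
(-10, -3094 / ℚ) ramifies at {17, ∞}: a division algebra.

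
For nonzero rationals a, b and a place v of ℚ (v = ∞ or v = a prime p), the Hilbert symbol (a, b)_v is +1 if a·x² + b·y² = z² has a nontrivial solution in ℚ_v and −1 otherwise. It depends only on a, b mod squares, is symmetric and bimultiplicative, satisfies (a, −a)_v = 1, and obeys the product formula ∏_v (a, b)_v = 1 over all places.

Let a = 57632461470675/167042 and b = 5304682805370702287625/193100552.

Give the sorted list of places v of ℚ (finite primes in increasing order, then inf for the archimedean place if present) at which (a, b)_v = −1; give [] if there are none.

[2, 13]

Mod squares: a ≡ 6, b ≡ 7410. Check v ∈ {∞, 2, 3, 5, 7, 13, 17, 19}.
v=19: a=19^2·(≡1), b=19^3·(≡15) mod 19; (1|19)=+1, (15|19)=-1; (−1)^{2·3·9}·(+1)^3·(-1)^2 = +1.
v=∞: 6 > 0 and 7410 > 0  ⇒  (a,b)_∞ = +1.
v=7: a=7^2·(≡5), b=7^4·(≡2) mod 7; (5|7)=-1, (2|7)=+1; (−1)^{2·4·3}·(-1)^4·(+1)^2 = +1.
v=3: a=3^3·(≡2), b=3^5·(≡1) mod 3; (2|3)=-1, (1|3)=+1; (−1)^{3·5·1}·(-1)^5·(+1)^3 = +1.
v=13: a=13^6·(≡6), b=13^9·(≡11) mod 13; (6|13)=-1, (11|13)=-1; (−1)^{6·9·6}·(-1)^9·(-1)^6 = -1.
v=2: v_2(a)=-1, v_2(b)=-3; units ≡ 3, 1 (mod 8); ε·ε+αω+βω = 1·0+-1·0+-3·1 ≡ 1  ⇒  (a,b)_2 = -1.
v=5: a=5^2·(≡1), b=5^3·(≡3) mod 5; (1|5)=+1, (3|5)=-1; (−1)^{2·3·2}·(+1)^3·(-1)^2 = +1.
v=17: a=17^-4·(≡14), b=17^-6·(≡13) mod 17; (14|17)=-1, (13|17)=+1; (−1)^{-4·-6·8}·(-1)^-6·(+1)^-4 = +1.
Ram(6, 7410) = {2, 13}; no ℚ_2-point on the conic.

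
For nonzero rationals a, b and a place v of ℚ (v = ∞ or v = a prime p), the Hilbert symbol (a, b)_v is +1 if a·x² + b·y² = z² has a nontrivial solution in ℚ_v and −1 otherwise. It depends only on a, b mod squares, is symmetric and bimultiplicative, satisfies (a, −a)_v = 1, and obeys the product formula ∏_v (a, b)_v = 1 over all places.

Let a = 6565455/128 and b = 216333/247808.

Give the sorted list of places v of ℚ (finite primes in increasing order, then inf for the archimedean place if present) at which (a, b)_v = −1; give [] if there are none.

Mod squares: a ≡ 162110, b ≡ 26. Check v ∈ {∞, 2, 3, 5, 11, 13, 29, 43}.
v=∞: 162110 > 0 and 26 > 0  ⇒  (a,b)_∞ = +1.
v=5: a=5^1·(≡2), b=5^0·(≡1) mod 5; (2|5)=-1, (1|5)=+1; (−1)^{1·0·2}·(-1)^0·(+1)^1 = +1.
v=2: v_2(a)=-7, v_2(b)=-11; units ≡ 7, 5 (mod 8); ε·ε+αω+βω = 1·0+-7·1+-11·0 ≡ 1  ⇒  (a,b)_2 = -1.
v=13: a=13^1·(≡1), b=13^1·(≡7) mod 13; (1|13)=+1, (7|13)=-1; (−1)^{1·1·6}·(+1)^1·(-1)^1 = -1.
v=29: a=29^1·(≡9), b=29^0·(≡17) mod 29; (9|29)=+1, (17|29)=-1; (−1)^{1·0·14}·(+1)^0·(-1)^1 = -1.
v=43: a=43^1·(≡8), b=43^2·(≡12) mod 43; (8|43)=-1, (12|43)=-1; (−1)^{1·2·21}·(-1)^2·(-1)^1 = -1.
v=3: a=3^4·(≡2), b=3^2·(≡2) mod 3; (2|3)=-1, (2|3)=-1; (−1)^{4·2·1}·(-1)^2·(-1)^4 = +1.
v=11: a=11^0·(≡4), b=11^-2·(≡9) mod 11; (4|11)=+1, (9|11)=+1; (−1)^{0·-2·5}·(+1)^-2·(+1)^0 = +1.
Ram(162110, 26) = {2, 13, 29, 43}; no ℚ_2-point on the conic.

[2, 13, 29, 43]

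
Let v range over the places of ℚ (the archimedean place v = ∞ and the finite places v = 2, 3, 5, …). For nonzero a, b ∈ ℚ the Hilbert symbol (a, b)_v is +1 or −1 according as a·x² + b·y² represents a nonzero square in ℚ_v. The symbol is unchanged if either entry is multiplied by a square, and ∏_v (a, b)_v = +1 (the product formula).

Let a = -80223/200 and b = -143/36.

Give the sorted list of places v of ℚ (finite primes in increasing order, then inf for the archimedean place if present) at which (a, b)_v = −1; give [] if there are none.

(a, b) ≡ (-1326, -143) mod (ℚ^×)²; places V = {2, 3, 5, 11, 13, 17, ∞}.
(a,b)_13: α=1, u≡6; β=1, v≡8 (mod 13); (6|13)=-1, (8|13)=-1; sign (−1)^0·-1^1·-1^1 = +1.
(a,b)_2: α=-3, β=-2; u≡1, v≡1 (mod 8); ε(u)ε(v)=0·0, αω(v)=-3·0, βω(u)=-2·0; sum ≡ 0  ⇒  +1.
(a,b)_3: α=1, u≡2; β=-2, v≡1 (mod 3); (2|3)=-1, (1|3)=+1; sign (−1)^0·-1^-2·+1^1 = +1.
(a,b)_11: α=2, u≡4; β=1, v≡3 (mod 11); (4|11)=+1, (3|11)=+1; sign (−1)^0·+1^1·+1^2 = +1.
(a,b)_∞: sgn(-1326)=−, sgn(-143)=−, so -1.
(a,b)_17: α=1, u≡11; β=0, v≡5 (mod 17); (11|17)=-1, (5|17)=-1; sign (−1)^0·-1^0·-1^1 = -1.
(a,b)_5: α=-2, u≡4; β=0, v≡2 (mod 5); (4|5)=+1, (2|5)=-1; sign (−1)^0·+1^0·-1^-2 = +1.
Ram(-1326, -143) = {17, ∞}; no ℚ_17-point on the conic.

[17, inf]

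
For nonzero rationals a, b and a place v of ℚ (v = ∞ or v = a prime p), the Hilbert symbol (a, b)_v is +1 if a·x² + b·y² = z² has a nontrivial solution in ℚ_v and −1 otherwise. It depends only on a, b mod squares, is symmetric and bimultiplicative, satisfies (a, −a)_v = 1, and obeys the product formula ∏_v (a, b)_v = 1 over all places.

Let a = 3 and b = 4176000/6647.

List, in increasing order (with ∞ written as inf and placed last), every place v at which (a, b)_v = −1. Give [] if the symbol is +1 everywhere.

[5, 29]

(a, b) ≡ (3, 6670) mod (ℚ^×)²; places V = {2, 3, 5, 17, 23, 29, ∞}.
(a,b)_29: α=0, u≡3; β=1, v≡17 (mod 29); (3|29)=-1, (17|29)=-1; sign (−1)^0·-1^1·-1^0 = -1.
(a,b)_2: α=0, β=7; u≡3, v≡7 (mod 8); ε(u)ε(v)=1·1, αω(v)=0·0, βω(u)=7·1; sum ≡ 0  ⇒  +1.
(a,b)_∞: sgn(3)=+, sgn(6670)=+, so +1.
(a,b)_17: α=0, u≡3; β=-2, v≡3 (mod 17); (3|17)=-1, (3|17)=-1; sign (−1)^0·-1^-2·-1^0 = +1.
(a,b)_5: α=0, u≡3; β=3, v≡4 (mod 5); (3|5)=-1, (4|5)=+1; sign (−1)^0·-1^3·+1^0 = -1.
(a,b)_3: α=1, u≡1; β=2, v≡1 (mod 3); (1|3)=+1, (1|3)=+1; sign (−1)^0·+1^2·+1^1 = +1.
(a,b)_23: α=0, u≡3; β=-1, v≡11 (mod 23); (3|23)=+1, (11|23)=-1; sign (−1)^0·+1^-1·-1^0 = +1.
Ram(3, 6670) = {5, 29}; no ℚ_5-point on the conic.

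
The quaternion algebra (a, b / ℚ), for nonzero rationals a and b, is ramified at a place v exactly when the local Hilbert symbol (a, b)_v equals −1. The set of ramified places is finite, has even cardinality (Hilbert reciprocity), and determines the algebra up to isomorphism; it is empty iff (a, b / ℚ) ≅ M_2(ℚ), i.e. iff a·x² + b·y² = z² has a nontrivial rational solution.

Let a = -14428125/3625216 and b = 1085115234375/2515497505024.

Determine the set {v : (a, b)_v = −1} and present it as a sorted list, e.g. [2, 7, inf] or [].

Mod squares: a ≡ -285, b ≡ 95. Check v ∈ {∞, 2, 3, 5, 7, 17, 19}.
v=5: a=5^5·(≡3), b=5^9·(≡1) mod 5; (3|5)=-1, (1|5)=+1; (−1)^{5·9·2}·(-1)^9·(+1)^5 = -1.
v=2: v_2(a)=-8, v_2(b)=-8; units ≡ 3, 7 (mod 8); ε·ε+αω+βω = 1·1+-8·0+-8·1 ≡ 1  ⇒  (a,b)_2 = -1.
v=7: a=7^-2·(≡2), b=7^-6·(≡2) mod 7; (2|7)=+1, (2|7)=+1; (−1)^{-2·-6·3}·(+1)^-6·(+1)^-2 = +1.
v=19: a=19^1·(≡7), b=19^3·(≡16) mod 19; (7|19)=+1, (16|19)=+1; (−1)^{1·3·9}·(+1)^3·(+1)^1 = -1.
v=17: a=17^-2·(≡2), b=17^-4·(≡14) mod 17; (2|17)=+1, (14|17)=-1; (−1)^{-2·-4·8}·(+1)^-4·(-1)^-2 = +1.
v=∞: -285 < 0 and 95 > 0  ⇒  (a,b)_∞ = +1.
v=3: a=3^5·(≡1), b=3^4·(≡2) mod 3; (1|3)=+1, (2|3)=-1; (−1)^{5·4·1}·(+1)^4·(-1)^5 = -1.
(-285, 95 / ℚ) ramifies at {2, 3, 5, 19}: a division algebra.

[2, 3, 5, 19]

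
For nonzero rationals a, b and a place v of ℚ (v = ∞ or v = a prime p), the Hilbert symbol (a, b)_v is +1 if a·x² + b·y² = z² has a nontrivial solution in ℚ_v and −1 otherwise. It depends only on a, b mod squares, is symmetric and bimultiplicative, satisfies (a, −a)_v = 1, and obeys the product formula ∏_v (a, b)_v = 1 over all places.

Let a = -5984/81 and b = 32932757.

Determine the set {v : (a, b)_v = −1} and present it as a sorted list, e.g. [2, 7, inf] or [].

Mod squares: a ≡ -374, b ≡ 32932757. Check v ∈ {∞, 2, 3, 11, 13, 17, 19, 23, 31}.
v=17: a=17^1·(≡3), b=17^1·(≡3) mod 17; (3|17)=-1, (3|17)=-1; (−1)^{1·1·8}·(-1)^1·(-1)^1 = +1.
v=13: a=13^0·(≡3), b=13^1·(≡5) mod 13; (3|13)=+1, (5|13)=-1; (−1)^{0·1·6}·(+1)^1·(-1)^0 = +1.
v=2: v_2(a)=5, v_2(b)=0; units ≡ 5, 5 (mod 8); ε·ε+αω+βω = 0·0+5·1+0·1 ≡ 1  ⇒  (a,b)_2 = -1.
v=3: a=3^-4·(≡1), b=3^0·(≡2) mod 3; (1|3)=+1, (2|3)=-1; (−1)^{-4·0·1}·(+1)^0·(-1)^-4 = +1.
v=19: a=19^0·(≡4), b=19^1·(≡9) mod 19; (4|19)=+1, (9|19)=+1; (−1)^{0·1·9}·(+1)^1·(+1)^0 = +1.
v=23: a=23^0·(≡15), b=23^1·(≡17) mod 23; (15|23)=-1, (17|23)=-1; (−1)^{0·1·11}·(-1)^1·(-1)^0 = -1.
v=∞: -374 < 0 and 32932757 > 0  ⇒  (a,b)_∞ = +1.
v=31: a=31^0·(≡13), b=31^1·(≡8) mod 31; (13|31)=-1, (8|31)=+1; (−1)^{0·1·15}·(-1)^1·(+1)^0 = -1.
v=11: a=11^1·(≡7), b=11^1·(≡6) mod 11; (7|11)=-1, (6|11)=-1; (−1)^{1·1·5}·(-1)^1·(-1)^1 = -1.
|Ram(-374, 32932757)| = 4, even; anisotropic at {2, 11, 23, 31}.

[2, 11, 23, 31]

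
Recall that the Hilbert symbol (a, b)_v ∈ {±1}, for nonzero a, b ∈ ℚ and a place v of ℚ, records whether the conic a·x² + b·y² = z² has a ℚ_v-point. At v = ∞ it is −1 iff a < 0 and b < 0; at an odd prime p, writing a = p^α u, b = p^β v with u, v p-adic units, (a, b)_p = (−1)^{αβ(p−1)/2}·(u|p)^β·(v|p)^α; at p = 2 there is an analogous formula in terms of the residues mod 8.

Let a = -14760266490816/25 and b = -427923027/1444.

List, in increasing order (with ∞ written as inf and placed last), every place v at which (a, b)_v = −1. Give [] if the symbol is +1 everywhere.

(a, b) ≡ (-2799951, -19803) mod (ℚ^×)²; places V = {2, 3, 5, 7, 11, 17, 19, 23, 31, 41, ∞}.
(a,b)_17: α=1, u≡14; β=0, v≡13 (mod 17); (14|17)=-1, (13|17)=+1; sign (−1)^0·-1^0·+1^1 = +1.
(a,b)_3: α=1, u≡1; β=3, v≡2 (mod 3); (1|3)=+1, (2|3)=-1; sign (−1)^1·+1^3·-1^1 = +1.
(a,b)_41: α=2, u≡25; β=1, v≡2 (mod 41); (25|41)=+1, (2|41)=+1; sign (−1)^0·+1^1·+1^2 = +1.
(a,b)_11: α=1, u≡8; β=0, v≡6 (mod 11); (8|11)=-1, (6|11)=-1; sign (−1)^0·-1^0·-1^1 = -1.
(a,b)_7: α=3, u≡2; β=5, v≡6 (mod 7); (2|7)=+1, (6|7)=-1; sign (−1)^1·+1^5·-1^3 = +1.
(a,b)_23: α=1, u≡16; β=1, v≡1 (mod 23); (16|23)=+1, (1|23)=+1; sign (−1)^1·+1^1·+1^1 = -1.
(a,b)_31: α=1, u≡12; β=0, v≡11 (mod 31); (12|31)=-1, (11|31)=-1; sign (−1)^0·-1^0·-1^1 = -1.
(a,b)_2: α=6, β=-2; u≡1, v≡5 (mod 8); ε(u)ε(v)=0·0, αω(v)=6·1, βω(u)=-2·0; sum ≡ 0  ⇒  +1.
(a,b)_19: α=0, u≡14; β=-2, v≡2 (mod 19); (14|19)=-1, (2|19)=-1; sign (−1)^0·-1^-2·-1^0 = +1.
(a,b)_5: α=-2, u≡4; β=0, v≡2 (mod 5); (4|5)=+1, (2|5)=-1; sign (−1)^0·+1^0·-1^-2 = +1.
(a,b)_∞: sgn(-2799951)=−, sgn(-19803)=−, so -1.
Ram(-2799951, -19803) = {11, 23, 31, ∞}; no ℚ_11-point on the conic.

[11, 23, 31, inf]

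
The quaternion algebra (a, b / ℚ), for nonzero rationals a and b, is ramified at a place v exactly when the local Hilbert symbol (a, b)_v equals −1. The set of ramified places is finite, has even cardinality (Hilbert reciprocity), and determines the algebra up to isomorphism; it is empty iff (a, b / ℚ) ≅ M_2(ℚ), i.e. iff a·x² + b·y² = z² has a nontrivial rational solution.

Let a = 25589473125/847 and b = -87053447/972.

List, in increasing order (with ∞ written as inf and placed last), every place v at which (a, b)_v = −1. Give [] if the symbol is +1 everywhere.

[2, 7, 31, 47]

Mod squares: a ≡ 286602099, b ≡ -903669. Check v ∈ {∞, 2, 3, 5, 7, 11, 13, 17, 19, 29, 31, 47}.
v=31: a=31^1·(≡27), b=31^0·(≡29) mod 31; (27|31)=-1, (29|31)=-1; (−1)^{1·0·15}·(-1)^0·(-1)^1 = -1.
v=29: a=29^1·(≡21), b=29^1·(≡10) mod 29; (21|29)=-1, (10|29)=-1; (−1)^{1·1·14}·(-1)^1·(-1)^1 = +1.
v=2: v_2(a)=0, v_2(b)=-2; units ≡ 3, 3 (mod 8); ε·ε+αω+βω = 1·1+0·1+-2·1 ≡ 1  ⇒  (a,b)_2 = -1.
v=19: a=19^1·(≡14), b=19^0·(≡4) mod 19; (14|19)=-1, (4|19)=+1; (−1)^{1·0·9}·(-1)^0·(+1)^1 = +1.
v=47: a=47^1·(≡39), b=47^1·(≡33) mod 47; (39|47)=-1, (33|47)=-1; (−1)^{1·1·23}·(-1)^1·(-1)^1 = -1.
v=17: a=17^1·(≡13), b=17^3·(≡4) mod 17; (13|17)=+1, (4|17)=+1; (−1)^{1·3·8}·(+1)^3·(+1)^1 = +1.
v=11: a=11^-2·(≡1), b=11^0·(≡9) mod 11; (1|11)=+1, (9|11)=+1; (−1)^{-2·0·5}·(+1)^0·(+1)^-2 = +1.
v=∞: 286602099 > 0 and -903669 < 0  ⇒  (a,b)_∞ = +1.
v=5: a=5^4·(≡1), b=5^0·(≡4) mod 5; (1|5)=+1, (4|5)=+1; (−1)^{4·0·2}·(+1)^0·(+1)^4 = +1.
v=7: a=7^-1·(≡3), b=7^0·(≡5) mod 7; (3|7)=-1, (5|7)=-1; (−1)^{-1·0·3}·(-1)^0·(-1)^-1 = -1.
v=3: a=3^1·(≡2), b=3^-5·(≡1) mod 3; (2|3)=-1, (1|3)=+1; (−1)^{1·-5·1}·(-1)^-5·(+1)^1 = +1.
v=13: a=13^0·(≡4), b=13^1·(≡5) mod 13; (4|13)=+1, (5|13)=-1; (−1)^{0·1·6}·(+1)^1·(-1)^0 = +1.
Ram(286602099, -903669) = {2, 7, 31, 47}; no ℚ_2-point on the conic.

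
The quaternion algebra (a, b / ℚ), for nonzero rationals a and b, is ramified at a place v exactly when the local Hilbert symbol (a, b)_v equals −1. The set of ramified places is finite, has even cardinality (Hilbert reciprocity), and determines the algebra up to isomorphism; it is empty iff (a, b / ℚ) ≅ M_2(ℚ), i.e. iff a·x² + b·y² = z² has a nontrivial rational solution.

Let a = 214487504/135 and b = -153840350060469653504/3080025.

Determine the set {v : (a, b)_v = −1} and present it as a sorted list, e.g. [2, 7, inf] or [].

Mod squares: a ≡ 33915, b ≡ -209. Check v ∈ {∞, 2, 3, 5, 7, 11, 13, 17, 19}.
v=11: a=11^2·(≡6), b=11^5·(≡3) mod 11; (6|11)=-1, (3|11)=+1; (−1)^{2·5·5}·(-1)^5·(+1)^2 = -1.
v=3: a=3^-3·(≡1), b=3^-6·(≡1) mod 3; (1|3)=+1, (1|3)=+1; (−1)^{-3·-6·1}·(+1)^-6·(+1)^-3 = +1.
v=2: v_2(a)=4, v_2(b)=12; units ≡ 3, 7 (mod 8); ε·ε+αω+βω = 1·1+4·0+12·1 ≡ 1  ⇒  (a,b)_2 = -1.
v=5: a=5^-1·(≡2), b=5^-2·(≡1) mod 5; (2|5)=-1, (1|5)=+1; (−1)^{-1·-2·2}·(-1)^-2·(+1)^-1 = +1.
v=19: a=19^1·(≡2), b=19^3·(≡10) mod 19; (2|19)=-1, (10|19)=-1; (−1)^{1·3·9}·(-1)^3·(-1)^1 = -1.
v=7: a=7^3·(≡2), b=7^6·(≡1) mod 7; (2|7)=+1, (1|7)=+1; (−1)^{3·6·3}·(+1)^6·(+1)^3 = +1.
v=17: a=17^1·(≡12), b=17^2·(≡11) mod 17; (12|17)=-1, (11|17)=-1; (−1)^{1·2·8}·(-1)^2·(-1)^1 = -1.
v=13: a=13^0·(≡2), b=13^-2·(≡1) mod 13; (2|13)=-1, (1|13)=+1; (−1)^{0·-2·6}·(-1)^-2·(+1)^0 = +1.
v=∞: 33915 > 0 and -209 < 0  ⇒  (a,b)_∞ = +1.
|Ram(33915, -209)| = 4, even; anisotropic at {2, 11, 17, 19}.

[2, 11, 17, 19]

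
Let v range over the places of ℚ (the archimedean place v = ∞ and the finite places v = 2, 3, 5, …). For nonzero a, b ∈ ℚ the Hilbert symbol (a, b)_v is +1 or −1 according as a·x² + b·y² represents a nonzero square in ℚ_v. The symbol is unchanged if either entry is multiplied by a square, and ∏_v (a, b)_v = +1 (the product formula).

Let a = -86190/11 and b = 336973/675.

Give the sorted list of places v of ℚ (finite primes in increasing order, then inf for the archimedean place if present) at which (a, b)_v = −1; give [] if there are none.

[2, 11, 13, 17]

(a, b) ≡ (-5610, 39) mod (ℚ^×)²; places V = {2, 3, 5, 7, 11, 13, 17, 23, ∞}.
(a,b)_17: α=1, u≡12; β=0, v≡7 (mod 17); (12|17)=-1, (7|17)=-1; sign (−1)^0·-1^0·-1^1 = -1.
(a,b)_5: α=1, u≡2; β=-2, v≡4 (mod 5); (2|5)=-1, (4|5)=+1; sign (−1)^0·-1^-2·+1^1 = +1.
(a,b)_23: α=0, u≡18; β=2, v≡2 (mod 23); (18|23)=+1, (2|23)=+1; sign (−1)^0·+1^2·+1^0 = +1.
(a,b)_∞: sgn(-5610)=−, sgn(39)=+, so +1.
(a,b)_13: α=2, u≡8; β=1, v≡1 (mod 13); (8|13)=-1, (1|13)=+1; sign (−1)^0·-1^1·+1^2 = -1.
(a,b)_7: α=0, u≡2; β=2, v≡1 (mod 7); (2|7)=+1, (1|7)=+1; sign (−1)^0·+1^2·+1^0 = +1.
(a,b)_2: α=1, β=0; u≡3, v≡7 (mod 8); ε(u)ε(v)=1·1, αω(v)=1·0, βω(u)=0·1; sum ≡ 1  ⇒  -1.
(a,b)_3: α=1, u≡2; β=-3, v≡1 (mod 3); (2|3)=-1, (1|3)=+1; sign (−1)^1·-1^-3·+1^1 = +1.
(a,b)_11: α=-1, u≡6; β=0, v≡8 (mod 11); (6|11)=-1, (8|11)=-1; sign (−1)^0·-1^0·-1^-1 = -1.
(-5610, 39 / ℚ) ramifies at {2, 11, 13, 17}: a division algebra.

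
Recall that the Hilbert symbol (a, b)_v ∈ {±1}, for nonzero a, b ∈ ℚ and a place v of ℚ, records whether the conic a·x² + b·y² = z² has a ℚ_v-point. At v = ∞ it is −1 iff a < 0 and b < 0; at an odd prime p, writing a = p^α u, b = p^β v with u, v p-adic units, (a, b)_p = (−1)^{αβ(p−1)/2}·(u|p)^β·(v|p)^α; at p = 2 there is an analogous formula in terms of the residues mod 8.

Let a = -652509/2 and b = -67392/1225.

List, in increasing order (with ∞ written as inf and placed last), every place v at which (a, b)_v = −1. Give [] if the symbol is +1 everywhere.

(a, b) ≡ (-858, -13) mod (ℚ^×)²; places V = {2, 3, 5, 7, 11, 13, ∞}.
(a,b)_11: α=1, u≡2; β=0, v≡4 (mod 11); (2|11)=-1, (4|11)=+1; sign (−1)^0·-1^0·+1^1 = +1.
(a,b)_13: α=3, u≡1; β=1, v≡1 (mod 13); (1|13)=+1, (1|13)=+1; sign (−1)^0·+1^1·+1^3 = +1.
(a,b)_2: α=-1, β=6; u≡3, v≡3 (mod 8); ε(u)ε(v)=1·1, αω(v)=-1·1, βω(u)=6·1; sum ≡ 0  ⇒  +1.
(a,b)_∞: sgn(-858)=−, sgn(-13)=−, so -1.
(a,b)_5: α=0, u≡3; β=-2, v≡2 (mod 5); (3|5)=-1, (2|5)=-1; sign (−1)^0·-1^-2·-1^0 = +1.
(a,b)_3: α=3, u≡2; β=4, v≡2 (mod 3); (2|3)=-1, (2|3)=-1; sign (−1)^0·-1^4·-1^3 = -1.
(a,b)_7: α=0, u≡5; β=-2, v≡1 (mod 7); (5|7)=-1, (1|7)=+1; sign (−1)^0·-1^-2·+1^0 = +1.
Ram(-858, -13) = {3, ∞}; no ℚ_3-point on the conic.

[3, inf]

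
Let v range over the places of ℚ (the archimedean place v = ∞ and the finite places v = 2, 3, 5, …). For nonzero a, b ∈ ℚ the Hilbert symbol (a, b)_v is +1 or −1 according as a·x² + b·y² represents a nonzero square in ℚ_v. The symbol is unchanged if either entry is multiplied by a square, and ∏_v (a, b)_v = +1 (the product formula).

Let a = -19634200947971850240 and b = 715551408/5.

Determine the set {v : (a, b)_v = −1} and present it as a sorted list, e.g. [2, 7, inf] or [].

(a, b) ≡ (-4290, 15) mod (ℚ^×)²; places V = {2, 3, 5, 7, 11, 13, ∞}.
(a,b)_2: α=23, β=4; u≡7, v≡7 (mod 8); ε(u)ε(v)=1·1, αω(v)=23·0, βω(u)=4·0; sum ≡ 1  ⇒  -1.
(a,b)_∞: sgn(-4290)=−, sgn(15)=+, so +1.
(a,b)_7: α=2, u≡2; β=0, v≡1 (mod 7); (2|7)=+1, (1|7)=+1; sign (−1)^0·+1^0·+1^2 = +1.
(a,b)_13: α=3, u≡7; β=2, v≡2 (mod 13); (7|13)=-1, (2|13)=-1; sign (−1)^0·-1^2·-1^3 = -1.
(a,b)_11: α=5, u≡8; β=2, v≡3 (mod 11); (8|11)=-1, (3|11)=+1; sign (−1)^0·-1^2·+1^5 = +1.
(a,b)_3: α=3, u≡1; β=7, v≡2 (mod 3); (1|3)=+1, (2|3)=-1; sign (−1)^1·+1^7·-1^3 = +1.
(a,b)_5: α=1, u≡2; β=-1, v≡3 (mod 5); (2|5)=-1, (3|5)=-1; sign (−1)^0·-1^-1·-1^1 = +1.
Ram(-4290, 15) = {2, 13}; no ℚ_2-point on the conic.

[2, 13]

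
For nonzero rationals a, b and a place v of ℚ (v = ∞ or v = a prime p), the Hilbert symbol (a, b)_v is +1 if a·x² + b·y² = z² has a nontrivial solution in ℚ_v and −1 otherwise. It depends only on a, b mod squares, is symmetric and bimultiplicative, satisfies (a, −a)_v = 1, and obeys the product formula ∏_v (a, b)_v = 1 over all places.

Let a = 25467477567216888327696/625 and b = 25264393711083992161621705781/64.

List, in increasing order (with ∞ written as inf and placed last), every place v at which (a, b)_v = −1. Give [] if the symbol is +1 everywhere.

Mod squares: a ≡ 20808689, b ≡ 435461. Check v ∈ {∞, 2, 3, 5, 7, 11, 13, 19, 29, 37, 41, 43}.
v=7: a=7^0·(≡6), b=7^2·(≡6) mod 7; (6|7)=-1, (6|7)=-1; (−1)^{0·2·3}·(-1)^2·(-1)^0 = +1.
v=13: a=13^2·(≡11), b=13^3·(≡10) mod 13; (11|13)=-1, (10|13)=+1; (−1)^{2·3·6}·(-1)^3·(+1)^2 = -1.
v=41: a=41^1·(≡8), b=41^1·(≡23) mod 41; (8|41)=+1, (23|41)=+1; (−1)^{1·1·20}·(+1)^1·(+1)^1 = +1.
v=2: v_2(a)=4, v_2(b)=-6; units ≡ 1, 5 (mod 8); ε·ε+αω+βω = 0·0+4·1+-6·0 ≡ 0  ⇒  (a,b)_2 = +1.
v=37: a=37^3·(≡21), b=37^4·(≡14) mod 37; (21|37)=+1, (14|37)=-1; (−1)^{3·4·18}·(+1)^4·(-1)^3 = -1.
v=19: a=19^2·(≡15), b=19^3·(≡16) mod 19; (15|19)=-1, (16|19)=+1; (−1)^{2·3·9}·(-1)^3·(+1)^2 = -1.
v=29: a=29^3·(≡1), b=29^4·(≡12) mod 29; (1|29)=+1, (12|29)=-1; (−1)^{3·4·14}·(+1)^4·(-1)^3 = -1.
v=43: a=43^1·(≡23), b=43^1·(≡3) mod 43; (23|43)=+1, (3|43)=-1; (−1)^{1·1·21}·(+1)^1·(-1)^1 = +1.
v=5: a=5^-4·(≡1), b=5^0·(≡4) mod 5; (1|5)=+1, (4|5)=+1; (−1)^{-4·0·2}·(+1)^0·(+1)^-4 = +1.
v=11: a=11^3·(≡7), b=11^4·(≡5) mod 11; (7|11)=-1, (5|11)=+1; (−1)^{3·4·5}·(-1)^4·(+1)^3 = +1.
v=∞: 20808689 > 0 and 435461 > 0  ⇒  (a,b)_∞ = +1.
v=3: a=3^2·(≡2), b=3^0·(≡2) mod 3; (2|3)=-1, (2|3)=-1; (−1)^{2·0·1}·(-1)^0·(-1)^2 = +1.
|Ram(20808689, 435461)| = 4, even; anisotropic at {13, 19, 29, 37}.

[13, 19, 29, 37]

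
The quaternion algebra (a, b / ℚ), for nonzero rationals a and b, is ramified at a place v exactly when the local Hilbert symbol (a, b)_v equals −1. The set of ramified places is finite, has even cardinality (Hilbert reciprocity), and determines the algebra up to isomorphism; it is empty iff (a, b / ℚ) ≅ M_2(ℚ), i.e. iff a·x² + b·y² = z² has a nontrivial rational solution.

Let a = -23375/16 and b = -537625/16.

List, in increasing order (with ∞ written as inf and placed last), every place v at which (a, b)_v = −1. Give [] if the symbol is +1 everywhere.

[5, 11, 17, inf]

(a, b) ≡ (-935, -21505) mod (ℚ^×)²; places V = {2, 5, 11, 17, 23, ∞}.
(a,b)_2: α=-4, β=-4; u≡1, v≡7 (mod 8); ε(u)ε(v)=0·1, αω(v)=-4·0, βω(u)=-4·0; sum ≡ 0  ⇒  +1.
(a,b)_23: α=0, u≡1; β=1, v≡1 (mod 23); (1|23)=+1, (1|23)=+1; sign (−1)^0·+1^1·+1^0 = +1.
(a,b)_5: α=3, u≡3; β=3, v≡4 (mod 5); (3|5)=-1, (4|5)=+1; sign (−1)^0·-1^3·+1^3 = -1.
(a,b)_∞: sgn(-935)=−, sgn(-21505)=−, so -1.
(a,b)_11: α=1, u≡4; β=1, v≡4 (mod 11); (4|11)=+1, (4|11)=+1; sign (−1)^1·+1^1·+1^1 = -1.
(a,b)_17: α=1, u≡15; β=1, v≡5 (mod 17); (15|17)=+1, (5|17)=-1; sign (−1)^0·+1^1·-1^1 = -1.
|Ram(-935, -21505)| = 4, even; anisotropic at {5, 11, 17, ∞}.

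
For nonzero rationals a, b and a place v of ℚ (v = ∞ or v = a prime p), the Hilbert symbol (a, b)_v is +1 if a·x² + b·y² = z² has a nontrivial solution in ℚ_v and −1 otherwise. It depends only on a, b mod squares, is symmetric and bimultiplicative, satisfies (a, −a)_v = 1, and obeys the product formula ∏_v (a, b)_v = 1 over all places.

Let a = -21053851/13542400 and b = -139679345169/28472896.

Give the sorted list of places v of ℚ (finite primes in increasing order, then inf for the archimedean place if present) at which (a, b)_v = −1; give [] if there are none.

[7, inf]

(a, b) ≡ (-91, -1) mod (ℚ^×)²; places V = {2, 3, 5, 7, 13, 23, 29, 37, ∞}.
(a,b)_∞: sgn(-91)=−, sgn(-1)=−, so -1.
(a,b)_23: α=-2, u≡4; β=-2, v≡21 (mod 23); (4|23)=+1, (21|23)=-1; sign (−1)^0·+1^-2·-1^-2 = +1.
(a,b)_2: α=-10, β=-6; u≡5, v≡7 (mod 8); ε(u)ε(v)=0·1, αω(v)=-10·0, βω(u)=-6·1; sum ≡ 0  ⇒  +1.
(a,b)_13: α=3, u≡11; β=2, v≡12 (mod 13); (11|13)=-1, (12|13)=+1; sign (−1)^0·-1^2·+1^3 = +1.
(a,b)_5: α=-2, u≡4; β=0, v≡1 (mod 5); (4|5)=+1, (1|5)=+1; sign (−1)^0·+1^0·+1^-2 = +1.
(a,b)_29: α=0, u≡23; β=-2, v≡5 (mod 29); (23|29)=+1, (5|29)=+1; sign (−1)^0·+1^-2·+1^0 = +1.
(a,b)_3: α=0, u≡2; β=2, v≡2 (mod 3); (2|3)=-1, (2|3)=-1; sign (−1)^0·-1^2·-1^0 = +1.
(a,b)_37: α=2, u≡14; β=4, v≡27 (mod 37); (14|37)=-1, (27|37)=+1; sign (−1)^0·-1^4·+1^2 = +1.
(a,b)_7: α=1, u≡1; β=2, v≡6 (mod 7); (1|7)=+1, (6|7)=-1; sign (−1)^0·+1^2·-1^1 = -1.
|Ram(-91, -1)| = 2, even; anisotropic at {7, ∞}.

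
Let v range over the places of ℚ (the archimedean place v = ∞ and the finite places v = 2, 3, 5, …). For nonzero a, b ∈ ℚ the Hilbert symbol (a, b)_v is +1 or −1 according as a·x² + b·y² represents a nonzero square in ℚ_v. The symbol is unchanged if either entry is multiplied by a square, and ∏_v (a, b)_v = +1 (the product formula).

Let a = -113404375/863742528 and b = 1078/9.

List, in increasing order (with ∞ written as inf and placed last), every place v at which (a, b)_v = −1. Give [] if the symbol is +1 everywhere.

[11, 17]

Mod squares: a ≡ -119, b ≡ 22. Check v ∈ {∞, 2, 3, 5, 7, 11, 17, 23}.
v=23: a=23^2·(≡15), b=23^0·(≡15) mod 23; (15|23)=-1, (15|23)=-1; (−1)^{2·0·11}·(-1)^0·(-1)^2 = +1.
v=17: a=17^-1·(≡3), b=17^0·(≡14) mod 17; (3|17)=-1, (14|17)=-1; (−1)^{-1·0·8}·(-1)^0·(-1)^-1 = -1.
v=5: a=5^4·(≡1), b=5^0·(≡2) mod 5; (1|5)=+1, (2|5)=-1; (−1)^{4·0·2}·(+1)^0·(-1)^4 = +1.
v=7: a=7^3·(≡4), b=7^2·(≡4) mod 7; (4|7)=+1, (4|7)=+1; (−1)^{3·2·3}·(+1)^2·(+1)^3 = +1.
v=∞: -119 < 0 and 22 > 0  ⇒  (a,b)_∞ = +1.
v=3: a=3^-8·(≡1), b=3^-2·(≡1) mod 3; (1|3)=+1, (1|3)=+1; (−1)^{-8·-2·1}·(+1)^-2·(+1)^-8 = +1.
v=2: v_2(a)=-6, v_2(b)=1; units ≡ 1, 3 (mod 8); ε·ε+αω+βω = 0·1+-6·1+1·0 ≡ 0  ⇒  (a,b)_2 = +1.
v=11: a=11^-2·(≡8), b=11^1·(≡6) mod 11; (8|11)=-1, (6|11)=-1; (−1)^{-2·1·5}·(-1)^1·(-1)^-2 = -1.
|Ram(-119, 22)| = 2, even; anisotropic at {11, 17}.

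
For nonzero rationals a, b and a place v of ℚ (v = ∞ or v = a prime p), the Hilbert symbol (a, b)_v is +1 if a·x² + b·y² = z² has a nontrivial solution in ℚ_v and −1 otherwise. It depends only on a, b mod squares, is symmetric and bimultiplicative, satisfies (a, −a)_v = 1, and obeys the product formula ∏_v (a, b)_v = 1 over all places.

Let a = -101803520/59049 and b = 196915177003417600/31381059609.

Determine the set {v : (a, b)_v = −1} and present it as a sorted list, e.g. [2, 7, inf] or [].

Mod squares: a ≡ -397670, b ≡ 19. Check v ∈ {∞, 2, 3, 5, 7, 13, 19, 23}.
v=7: a=7^1·(≡2), b=7^2·(≡3) mod 7; (2|7)=+1, (3|7)=-1; (−1)^{1·2·3}·(+1)^2·(-1)^1 = -1.
v=23: a=23^1·(≡8), b=23^2·(≡15) mod 23; (8|23)=+1, (15|23)=-1; (−1)^{1·2·11}·(+1)^2·(-1)^1 = -1.
v=19: a=19^1·(≡14), b=19^3·(≡7) mod 19; (14|19)=-1, (7|19)=+1; (−1)^{1·3·9}·(-1)^3·(+1)^1 = +1.
v=5: a=5^1·(≡4), b=5^2·(≡1) mod 5; (4|5)=+1, (1|5)=+1; (−1)^{1·2·2}·(+1)^2·(+1)^1 = +1.
v=∞: -397670 < 0 and 19 > 0  ⇒  (a,b)_∞ = +1.
v=3: a=3^-10·(≡1), b=3^-22·(≡1) mod 3; (1|3)=+1, (1|3)=+1; (−1)^{-10·-22·1}·(+1)^-22·(+1)^-10 = +1.
v=2: v_2(a)=9, v_2(b)=18; units ≡ 5, 3 (mod 8); ε·ε+αω+βω = 0·1+9·1+18·1 ≡ 1  ⇒  (a,b)_2 = -1.
v=13: a=13^1·(≡10), b=13^2·(≡6) mod 13; (10|13)=+1, (6|13)=-1; (−1)^{1·2·6}·(+1)^2·(-1)^1 = -1.
|Ram(-397670, 19)| = 4, even; anisotropic at {2, 7, 13, 23}.

[2, 7, 13, 23]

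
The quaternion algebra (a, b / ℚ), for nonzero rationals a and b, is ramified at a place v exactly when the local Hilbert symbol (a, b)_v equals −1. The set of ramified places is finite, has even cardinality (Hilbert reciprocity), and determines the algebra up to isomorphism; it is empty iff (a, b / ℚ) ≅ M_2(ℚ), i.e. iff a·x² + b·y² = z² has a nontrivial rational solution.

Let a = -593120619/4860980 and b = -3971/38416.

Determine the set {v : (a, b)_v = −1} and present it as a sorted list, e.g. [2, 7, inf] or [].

[7, 11, 13, inf]

Mod squares: a ≡ -455, b ≡ -11. Check v ∈ {∞, 2, 3, 5, 7, 11, 13, 17, 19, 23, 29, 37}.
v=37: a=37^2·(≡3), b=37^0·(≡21) mod 37; (3|37)=+1, (21|37)=+1; (−1)^{2·0·18}·(+1)^0·(+1)^2 = +1.
v=13: a=13^1·(≡1), b=13^0·(≡7) mod 13; (1|13)=+1, (7|13)=-1; (−1)^{1·0·6}·(+1)^0·(-1)^1 = -1.
v=3: a=3^2·(≡1), b=3^0·(≡1) mod 3; (1|3)=+1, (1|3)=+1; (−1)^{2·0·1}·(+1)^0·(+1)^2 = +1.
v=7: a=7^1·(≡5), b=7^-4·(≡6) mod 7; (5|7)=-1, (6|7)=-1; (−1)^{1·-4·3}·(-1)^-4·(-1)^1 = -1.
v=∞: -455 < 0 and -11 < 0  ⇒  (a,b)_∞ = -1.
v=5: a=5^-1·(≡1), b=5^0·(≡4) mod 5; (1|5)=+1, (4|5)=+1; (−1)^{-1·0·2}·(+1)^0·(+1)^-1 = +1.
v=11: a=11^0·(≡10), b=11^1·(≡6) mod 11; (10|11)=-1, (6|11)=-1; (−1)^{0·1·5}·(-1)^1·(-1)^0 = -1.
v=29: a=29^-2·(≡6), b=29^0·(≡3) mod 29; (6|29)=+1, (3|29)=-1; (−1)^{-2·0·14}·(+1)^0·(-1)^-2 = +1.
v=23: a=23^2·(≡7), b=23^0·(≡9) mod 23; (7|23)=-1, (9|23)=+1; (−1)^{2·0·11}·(-1)^0·(+1)^2 = +1.
v=17: a=17^-2·(≡2), b=17^0·(≡11) mod 17; (2|17)=+1, (11|17)=-1; (−1)^{-2·0·8}·(+1)^0·(-1)^-2 = +1.
v=2: v_2(a)=-2, v_2(b)=-4; units ≡ 1, 5 (mod 8); ε·ε+αω+βω = 0·0+-2·1+-4·0 ≡ 0  ⇒  (a,b)_2 = +1.
v=19: a=19^0·(≡6), b=19^2·(≡15) mod 19; (6|19)=+1, (15|19)=-1; (−1)^{0·2·9}·(+1)^2·(-1)^0 = +1.
Ram(-455, -11) = {7, 11, 13, ∞}; no ℚ_7-point on the conic.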